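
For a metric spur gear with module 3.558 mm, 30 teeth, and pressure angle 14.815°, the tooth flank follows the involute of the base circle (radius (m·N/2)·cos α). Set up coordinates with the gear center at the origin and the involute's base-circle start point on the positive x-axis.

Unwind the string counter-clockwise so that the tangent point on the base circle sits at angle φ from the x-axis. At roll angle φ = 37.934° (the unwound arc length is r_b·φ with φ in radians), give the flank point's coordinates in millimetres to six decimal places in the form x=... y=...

pitch radius r_p = m·N/2 = 3.558·30/2 = 53.370000
base radius r_b = r_p·cos α = 53.370000·cos 14.815° = 51.595793
roll angle φ = 37.934° = 0.66207320 rad
x = r_b·(cos φ + φ·sin φ) = 51.595793·(0.78871942 + 0.66207320·0.61475334) = 61.694696
y = r_b·(sin φ − φ·cos φ) = 51.595793·(0.61475334 − 0.66207320·0.78871942) = 4.775880

x=61.694696 y=4.775880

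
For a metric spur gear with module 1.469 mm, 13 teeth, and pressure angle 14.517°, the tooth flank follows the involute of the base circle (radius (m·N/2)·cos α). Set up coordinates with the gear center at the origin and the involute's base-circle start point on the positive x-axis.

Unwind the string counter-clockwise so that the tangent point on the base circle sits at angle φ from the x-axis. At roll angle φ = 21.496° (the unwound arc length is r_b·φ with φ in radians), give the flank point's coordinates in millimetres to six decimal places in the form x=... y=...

pitch radius r_p = m·N/2 = 1.469·13/2 = 9.548500
base radius r_b = r_p·cos α = 9.548500·cos 14.517° = 9.243648
roll angle φ = 21.496° = 0.37517598 rad
x = r_b·(cos φ + φ·sin φ) = 9.243648·(0.93044315 + 0.37517598·0.36643627) = 9.871488
y = r_b·(sin φ − φ·cos φ) = 9.243648·(0.36643627 − 0.37517598·0.93044315) = 0.160436

x=9.871488 y=0.160436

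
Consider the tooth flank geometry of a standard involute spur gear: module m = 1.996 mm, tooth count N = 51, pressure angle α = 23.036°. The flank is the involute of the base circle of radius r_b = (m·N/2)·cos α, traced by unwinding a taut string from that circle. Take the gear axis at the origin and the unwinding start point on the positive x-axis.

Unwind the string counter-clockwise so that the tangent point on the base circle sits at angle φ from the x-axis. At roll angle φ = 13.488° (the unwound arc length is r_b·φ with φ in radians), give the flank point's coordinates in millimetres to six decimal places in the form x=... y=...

pitch radius r_p = m·N/2 = 1.996·51/2 = 50.898000
base radius r_b = r_p·cos α = 50.898000·cos 23.036° = 46.839351
roll angle φ = 13.488° = 0.23541001 rad
x = r_b·(cos φ + φ·sin φ) = 46.839351·(0.97241879 + 0.23541001·0.23324171) = 48.119294
y = r_b·(sin φ − φ·cos φ) = 46.839351·(0.23324171 − 0.23541001·0.97241879) = 0.202561

x=48.119294 y=0.202561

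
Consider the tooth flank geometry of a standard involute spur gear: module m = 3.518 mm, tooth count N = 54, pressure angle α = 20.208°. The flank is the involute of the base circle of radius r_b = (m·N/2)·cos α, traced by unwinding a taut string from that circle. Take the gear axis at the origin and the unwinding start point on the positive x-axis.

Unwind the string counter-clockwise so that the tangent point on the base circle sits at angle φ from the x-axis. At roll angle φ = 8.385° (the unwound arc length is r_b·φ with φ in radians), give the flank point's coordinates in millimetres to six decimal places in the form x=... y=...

x=90.088564 y=0.092930

pitch radius r_p = m·N/2 = 3.518·54/2 = 94.986000
base radius r_b = r_p·cos α = 94.986000·cos 20.208° = 89.139118
roll angle φ = 8.385° = 0.14634586 rad
x = r_b·(cos φ + φ·sin φ) = 89.139118·(0.98931054 + 0.14634586·0.14582403) = 90.088564
y = r_b·(sin φ − φ·cos φ) = 89.139118·(0.14582403 − 0.14634586·0.98931054) = 0.092930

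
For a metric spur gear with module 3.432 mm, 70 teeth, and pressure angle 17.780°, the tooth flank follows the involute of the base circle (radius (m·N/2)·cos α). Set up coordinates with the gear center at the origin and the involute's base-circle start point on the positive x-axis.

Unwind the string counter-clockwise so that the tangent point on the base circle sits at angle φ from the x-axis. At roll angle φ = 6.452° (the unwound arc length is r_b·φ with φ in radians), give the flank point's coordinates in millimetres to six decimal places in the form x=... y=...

pitch radius r_p = m·N/2 = 3.432·70/2 = 120.120000
base radius r_b = r_p·cos α = 120.120000·cos 17.780° = 114.382593
roll angle φ = 6.452° = 0.11260864 rad
x = r_b·(cos φ + φ·sin φ) = 114.382593·(0.99366634 + 0.11260864·0.11237080) = 115.105522
y = r_b·(sin φ − φ·cos φ) = 114.382593·(0.11237080 − 0.11260864·0.99366634) = 0.054375

x=115.105522 y=0.054375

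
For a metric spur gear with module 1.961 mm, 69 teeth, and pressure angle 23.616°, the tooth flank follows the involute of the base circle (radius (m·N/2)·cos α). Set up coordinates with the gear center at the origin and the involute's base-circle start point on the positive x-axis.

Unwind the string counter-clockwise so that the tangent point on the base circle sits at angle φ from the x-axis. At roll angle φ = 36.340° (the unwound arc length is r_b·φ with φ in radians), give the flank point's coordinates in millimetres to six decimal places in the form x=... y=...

pitch radius r_p = m·N/2 = 1.961·69/2 = 67.654500
base radius r_b = r_p·cos α = 67.654500·cos 23.616° = 61.988496
roll angle φ = 36.340° = 0.63425265 rad
x = r_b·(cos φ + φ·sin φ) = 61.988496·(0.80551478 + 0.63425265·0.59257568) = 73.230573
y = r_b·(sin φ − φ·cos φ) = 61.988496·(0.59257568 − 0.63425265·0.80551478) = 5.062960

x=73.230573 y=5.062960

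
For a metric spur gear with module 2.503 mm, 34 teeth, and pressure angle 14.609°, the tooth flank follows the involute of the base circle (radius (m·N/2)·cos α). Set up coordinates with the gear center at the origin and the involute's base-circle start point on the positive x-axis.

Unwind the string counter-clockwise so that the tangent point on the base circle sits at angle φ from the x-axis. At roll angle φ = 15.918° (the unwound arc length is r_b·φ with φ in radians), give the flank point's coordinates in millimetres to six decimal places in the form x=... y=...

pitch radius r_p = m·N/2 = 2.503·34/2 = 42.551000
base radius r_b = r_p·cos α = 42.551000·cos 14.609° = 41.175308
roll angle φ = 15.918° = 0.27782151 rad
x = r_b·(cos φ + φ·sin φ) = 41.175308·(0.96165520 + 0.27782151·0.27426135) = 42.733830
y = r_b·(sin φ − φ·cos φ) = 41.175308·(0.27426135 − 0.27782151·0.96165520) = 0.292050

x=42.733830 y=0.292050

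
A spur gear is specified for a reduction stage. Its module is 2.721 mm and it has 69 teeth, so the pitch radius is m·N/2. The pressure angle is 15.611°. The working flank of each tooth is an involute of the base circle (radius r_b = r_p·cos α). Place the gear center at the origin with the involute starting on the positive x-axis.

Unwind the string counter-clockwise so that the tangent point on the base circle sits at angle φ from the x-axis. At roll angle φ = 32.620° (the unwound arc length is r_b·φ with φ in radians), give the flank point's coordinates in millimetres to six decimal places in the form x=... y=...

pitch radius r_p = m·N/2 = 2.721·69/2 = 93.874500
base radius r_b = r_p·cos α = 93.874500·cos 15.611° = 90.411556
roll angle φ = 32.620° = 0.56932640 rad
x = r_b·(cos φ + φ·sin φ) = 90.411556·(0.84226428 + 0.56932640·0.53906482) = 103.898078
y = r_b·(sin φ − φ·cos φ) = 90.411556·(0.53906482 − 0.56932640·0.84226428) = 5.383243

x=103.898078 y=5.383243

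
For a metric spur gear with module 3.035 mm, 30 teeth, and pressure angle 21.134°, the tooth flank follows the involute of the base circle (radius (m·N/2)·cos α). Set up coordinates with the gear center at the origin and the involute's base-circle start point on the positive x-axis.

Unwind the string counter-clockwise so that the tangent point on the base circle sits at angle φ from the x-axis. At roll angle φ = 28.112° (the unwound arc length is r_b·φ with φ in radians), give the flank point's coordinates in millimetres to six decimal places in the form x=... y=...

pitch radius r_p = m·N/2 = 3.035·30/2 = 45.525000
base radius r_b = r_p·cos α = 45.525000·cos 21.134° = 42.462977
roll angle φ = 28.112° = 0.49064696 rad
x = r_b·(cos φ + φ·sin φ) = 42.462977·(0.88202820 + 0.49064696·0.47119662) = 47.270609
y = r_b·(sin φ − φ·cos φ) = 42.462977·(0.47119662 − 0.49064696·0.88202820) = 1.631944

x=47.270609 y=1.631944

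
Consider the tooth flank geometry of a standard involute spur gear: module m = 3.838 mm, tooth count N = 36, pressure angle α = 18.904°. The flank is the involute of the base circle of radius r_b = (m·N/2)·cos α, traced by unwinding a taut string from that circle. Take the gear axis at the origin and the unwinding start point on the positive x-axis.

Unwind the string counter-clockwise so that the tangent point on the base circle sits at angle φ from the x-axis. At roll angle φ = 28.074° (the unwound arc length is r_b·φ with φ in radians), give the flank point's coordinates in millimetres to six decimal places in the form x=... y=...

pitch radius r_p = m·N/2 = 3.838·36/2 = 69.084000
base radius r_b = r_p·cos α = 69.084000·cos 18.904° = 65.357799
roll angle φ = 28.074° = 0.48998373 rad
x = r_b·(cos φ + φ·sin φ) = 65.357799·(0.88234051 + 0.48998373·0.47061154) = 72.738819
y = r_b·(sin φ − φ·cos φ) = 65.357799·(0.47061154 − 0.48998373·0.88234051) = 2.501834

x=72.738819 y=2.501834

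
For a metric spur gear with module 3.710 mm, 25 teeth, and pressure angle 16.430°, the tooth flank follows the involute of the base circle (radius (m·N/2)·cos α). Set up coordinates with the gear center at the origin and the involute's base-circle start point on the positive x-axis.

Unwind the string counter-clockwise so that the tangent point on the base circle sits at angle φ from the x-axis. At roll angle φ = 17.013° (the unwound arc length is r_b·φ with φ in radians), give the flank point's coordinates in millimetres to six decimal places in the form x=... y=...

pitch radius r_p = m·N/2 = 3.710·25/2 = 46.375000
base radius r_b = r_p·cos α = 46.375000·cos 16.430° = 44.481324
roll angle φ = 17.013° = 0.29693287 rad
x = r_b·(cos φ + φ·sin φ) = 44.481324·(0.95623839 + 0.29693287·0.29258868) = 46.399251
y = r_b·(sin φ − φ·cos φ) = 44.481324·(0.29258868 − 0.29693287·0.95623839) = 0.384767

x=46.399251 y=0.384767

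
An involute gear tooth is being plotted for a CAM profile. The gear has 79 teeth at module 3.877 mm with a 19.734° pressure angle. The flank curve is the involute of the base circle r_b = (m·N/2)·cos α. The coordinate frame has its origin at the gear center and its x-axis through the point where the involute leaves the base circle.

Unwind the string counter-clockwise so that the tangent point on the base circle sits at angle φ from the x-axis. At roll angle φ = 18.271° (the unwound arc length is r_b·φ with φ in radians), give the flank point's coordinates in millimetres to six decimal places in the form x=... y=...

pitch radius r_p = m·N/2 = 3.877·79/2 = 153.141500
base radius r_b = r_p·cos α = 153.141500·cos 19.734° = 144.147552
roll angle φ = 18.271° = 0.31888911 rad
x = r_b·(cos φ + φ·sin φ) = 144.147552·(0.94958428 + 0.31888911·0.31351187) = 151.291476
y = r_b·(sin φ − φ·cos φ) = 144.147552·(0.31351187 − 0.31888911·0.94958428) = 1.542348

x=151.291476 y=1.542348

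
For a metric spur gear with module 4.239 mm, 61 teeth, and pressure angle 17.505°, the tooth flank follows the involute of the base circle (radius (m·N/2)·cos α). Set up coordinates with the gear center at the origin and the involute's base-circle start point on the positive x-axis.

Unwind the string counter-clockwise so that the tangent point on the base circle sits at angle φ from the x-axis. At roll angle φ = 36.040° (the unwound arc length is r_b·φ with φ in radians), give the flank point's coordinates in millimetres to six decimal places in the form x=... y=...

x=145.334859 y=9.830019

pitch radius r_p = m·N/2 = 4.239·61/2 = 129.289500
base radius r_b = r_p·cos α = 129.289500·cos 17.505° = 123.302194
roll angle φ = 36.040° = 0.62901666 rad
x = r_b·(cos φ + φ·sin φ) = 123.302194·(0.80860645 + 0.62901666·0.58834991) = 145.334859
y = r_b·(sin φ − φ·cos φ) = 123.302194·(0.58834991 − 0.62901666·0.80860645) = 9.830019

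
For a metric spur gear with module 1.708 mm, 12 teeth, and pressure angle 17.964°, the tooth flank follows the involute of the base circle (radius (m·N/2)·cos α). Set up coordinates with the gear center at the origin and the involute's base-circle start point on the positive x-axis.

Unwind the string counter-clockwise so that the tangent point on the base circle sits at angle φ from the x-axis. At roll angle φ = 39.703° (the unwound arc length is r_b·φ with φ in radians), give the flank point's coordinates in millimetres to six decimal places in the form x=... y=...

pitch radius r_p = m·N/2 = 1.708·12/2 = 10.248000
base radius r_b = r_p·cos α = 10.248000·cos 17.964° = 9.748415
roll angle φ = 39.703° = 0.69294807 rad
x = r_b·(cos φ + φ·sin φ) = 9.748415·(0.76936611 + 0.69294807·0.63880810) = 11.815342
y = r_b·(sin φ − φ·cos φ) = 9.748415·(0.63880810 − 0.69294807·0.76936611) = 1.030187

x=11.815342 y=1.030187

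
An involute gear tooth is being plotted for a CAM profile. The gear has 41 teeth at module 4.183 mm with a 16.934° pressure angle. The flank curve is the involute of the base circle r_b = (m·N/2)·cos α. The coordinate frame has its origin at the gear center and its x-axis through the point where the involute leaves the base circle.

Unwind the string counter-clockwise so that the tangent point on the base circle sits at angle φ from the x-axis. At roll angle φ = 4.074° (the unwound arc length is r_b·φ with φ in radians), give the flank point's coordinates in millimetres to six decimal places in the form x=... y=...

pitch radius r_p = m·N/2 = 4.183·41/2 = 85.751500
base radius r_b = r_p·cos α = 85.751500·cos 16.934° = 82.033393
roll angle φ = 4.074° = 0.07110471 rad
x = r_b·(cos φ + φ·sin φ) = 82.033393·(0.99747312 + 0.07110471·0.07104481) = 82.240506
y = r_b·(sin φ − φ·cos φ) = 82.033393·(0.07104481 − 0.07110471·0.99747312) = 0.009825

x=82.240506 y=0.009825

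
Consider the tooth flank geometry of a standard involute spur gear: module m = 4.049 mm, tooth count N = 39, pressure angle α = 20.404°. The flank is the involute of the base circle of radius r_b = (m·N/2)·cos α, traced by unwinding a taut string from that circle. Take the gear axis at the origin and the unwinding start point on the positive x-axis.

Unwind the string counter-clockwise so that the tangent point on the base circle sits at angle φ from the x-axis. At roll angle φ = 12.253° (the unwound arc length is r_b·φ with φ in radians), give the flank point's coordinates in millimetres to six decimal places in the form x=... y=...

pitch radius r_p = m·N/2 = 4.049·39/2 = 78.955500
base radius r_b = r_p·cos α = 78.955500·cos 20.404° = 74.001647
roll angle φ = 12.253° = 0.21385519 rad
x = r_b·(cos φ + φ·sin φ) = 74.001647·(0.97722000 + 0.21385519·0.21222884) = 75.674545
y = r_b·(sin φ − φ·cos φ) = 74.001647·(0.21222884 − 0.21385519·0.97722000) = 0.240155

x=75.674545 y=0.240155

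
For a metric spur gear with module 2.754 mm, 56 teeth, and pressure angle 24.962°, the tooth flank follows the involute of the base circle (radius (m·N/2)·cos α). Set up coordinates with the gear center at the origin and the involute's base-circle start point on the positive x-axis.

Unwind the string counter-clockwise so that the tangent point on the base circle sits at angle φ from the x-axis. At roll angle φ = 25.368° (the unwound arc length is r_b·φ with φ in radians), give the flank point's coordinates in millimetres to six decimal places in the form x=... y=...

pitch radius r_p = m·N/2 = 2.754·56/2 = 77.112000
base radius r_b = r_p·cos α = 77.112000·cos 24.962° = 69.908805
roll angle φ = 25.368° = 0.44275512 rad
x = r_b·(cos φ + φ·sin φ) = 69.908805·(0.90357471 + 0.44275512·0.42843055) = 76.428817
y = r_b·(sin φ − φ·cos φ) = 69.908805·(0.42843055 − 0.44275512·0.90357471) = 1.983188

x=76.428817 y=1.983188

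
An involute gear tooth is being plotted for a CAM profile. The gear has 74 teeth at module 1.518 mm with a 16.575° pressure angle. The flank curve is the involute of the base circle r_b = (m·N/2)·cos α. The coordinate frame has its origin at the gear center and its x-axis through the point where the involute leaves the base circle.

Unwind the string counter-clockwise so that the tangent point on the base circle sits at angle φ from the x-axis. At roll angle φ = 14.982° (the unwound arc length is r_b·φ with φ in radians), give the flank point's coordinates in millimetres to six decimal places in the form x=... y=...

pitch radius r_p = m·N/2 = 1.518·74/2 = 56.166000
base radius r_b = r_p·cos α = 56.166000·cos 16.575° = 53.832142
roll angle φ = 14.982° = 0.26148523 rad
x = r_b·(cos φ + φ·sin φ) = 53.832142·(0.96600709 + 0.26148523·0.25851558) = 55.641176
y = r_b·(sin φ − φ·cos φ) = 53.832142·(0.25851558 − 0.26148523·0.96600709) = 0.318632

x=55.641176 y=0.318632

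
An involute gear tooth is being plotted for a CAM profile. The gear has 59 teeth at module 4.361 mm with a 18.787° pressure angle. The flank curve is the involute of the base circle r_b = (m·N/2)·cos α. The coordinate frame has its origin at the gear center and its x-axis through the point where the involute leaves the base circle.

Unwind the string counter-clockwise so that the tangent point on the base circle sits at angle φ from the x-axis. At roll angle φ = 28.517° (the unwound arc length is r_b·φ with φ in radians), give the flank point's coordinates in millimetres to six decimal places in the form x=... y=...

x=135.959500 y=4.882659

pitch radius r_p = m·N/2 = 4.361·59/2 = 128.649500
base radius r_b = r_p·cos α = 128.649500·cos 18.787° = 121.795358
roll angle φ = 28.517° = 0.49771554 rad
x = r_b·(cos φ + φ·sin φ) = 121.795358·(0.87867550 + 0.49771554·0.47741949) = 135.959500
y = r_b·(sin φ − φ·cos φ) = 121.795358·(0.47741949 − 0.49771554·0.87867550) = 4.882659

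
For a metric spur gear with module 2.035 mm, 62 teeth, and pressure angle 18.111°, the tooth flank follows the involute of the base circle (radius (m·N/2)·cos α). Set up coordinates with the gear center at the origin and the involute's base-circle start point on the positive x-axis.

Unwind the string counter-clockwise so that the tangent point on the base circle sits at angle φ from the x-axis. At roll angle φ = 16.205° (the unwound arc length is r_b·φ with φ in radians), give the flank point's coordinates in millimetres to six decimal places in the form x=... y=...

x=62.309950 y=0.448578

pitch radius r_p = m·N/2 = 2.035·62/2 = 63.085000
base radius r_b = r_p·cos α = 63.085000·cos 18.111° = 59.959521
roll angle φ = 16.205° = 0.28283061 rad
x = r_b·(cos φ + φ·sin φ) = 59.959521·(0.96026934 + 0.28283061·0.27907491) = 62.309950
y = r_b·(sin φ − φ·cos φ) = 59.959521·(0.27907491 − 0.28283061·0.96026934) = 0.448578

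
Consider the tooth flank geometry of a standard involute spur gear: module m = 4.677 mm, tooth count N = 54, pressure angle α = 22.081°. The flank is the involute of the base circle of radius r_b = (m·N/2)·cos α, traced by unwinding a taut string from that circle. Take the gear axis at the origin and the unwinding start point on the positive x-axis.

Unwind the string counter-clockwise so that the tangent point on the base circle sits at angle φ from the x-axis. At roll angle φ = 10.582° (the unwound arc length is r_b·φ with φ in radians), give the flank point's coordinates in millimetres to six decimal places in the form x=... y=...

x=118.995632 y=0.244895

pitch radius r_p = m·N/2 = 4.677·54/2 = 126.279000
base radius r_b = r_p·cos α = 126.279000·cos 22.081° = 117.016857
roll angle φ = 10.582° = 0.18469074 rad
x = r_b·(cos φ + φ·sin φ) = 117.016857·(0.98299309 + 0.18469074·0.18364254) = 118.995632
y = r_b·(sin φ − φ·cos φ) = 117.016857·(0.18364254 − 0.18469074·0.98299309) = 0.244895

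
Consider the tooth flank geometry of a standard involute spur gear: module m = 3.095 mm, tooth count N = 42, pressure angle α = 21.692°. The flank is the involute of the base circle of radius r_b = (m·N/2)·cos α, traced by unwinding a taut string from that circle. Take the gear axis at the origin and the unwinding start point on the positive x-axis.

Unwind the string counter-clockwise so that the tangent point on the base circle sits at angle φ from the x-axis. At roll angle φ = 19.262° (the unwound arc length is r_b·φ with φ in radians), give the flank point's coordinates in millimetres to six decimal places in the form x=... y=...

x=63.709289 y=0.756276

pitch radius r_p = m·N/2 = 3.095·42/2 = 64.995000
base radius r_b = r_p·cos α = 64.995000·cos 21.692° = 60.392326
roll angle φ = 19.262° = 0.33618532 rad
x = r_b·(cos φ + φ·sin φ) = 60.392326·(0.94401995 + 0.33618532·0.32988837) = 63.709289
y = r_b·(sin φ − φ·cos φ) = 60.392326·(0.32988837 − 0.33618532·0.94401995) = 0.756276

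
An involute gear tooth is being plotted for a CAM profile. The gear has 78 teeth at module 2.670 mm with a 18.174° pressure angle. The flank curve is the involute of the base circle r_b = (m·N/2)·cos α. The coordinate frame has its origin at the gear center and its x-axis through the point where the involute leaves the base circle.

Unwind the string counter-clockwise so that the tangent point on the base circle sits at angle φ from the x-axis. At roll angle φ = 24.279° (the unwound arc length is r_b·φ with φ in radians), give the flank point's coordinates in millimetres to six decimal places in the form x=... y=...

x=107.423106 y=2.464542

pitch radius r_p = m·N/2 = 2.670·78/2 = 104.130000
base radius r_b = r_p·cos α = 104.130000·cos 18.174° = 98.935338
roll angle φ = 24.279° = 0.42374849 rad
x = r_b·(cos φ + φ·sin φ) = 98.935338·(0.91155404 + 0.42374849·0.41118028) = 107.423106
y = r_b·(sin φ − φ·cos φ) = 98.935338·(0.41118028 − 0.42374849·0.91155404) = 2.464542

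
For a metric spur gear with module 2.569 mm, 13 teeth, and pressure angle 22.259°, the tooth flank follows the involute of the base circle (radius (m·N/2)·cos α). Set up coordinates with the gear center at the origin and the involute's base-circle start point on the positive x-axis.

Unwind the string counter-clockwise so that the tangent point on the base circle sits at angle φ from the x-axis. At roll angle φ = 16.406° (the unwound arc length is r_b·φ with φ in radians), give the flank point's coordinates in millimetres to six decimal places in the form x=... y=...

x=16.074759 y=0.119950

pitch radius r_p = m·N/2 = 2.569·13/2 = 16.698500
base radius r_b = r_p·cos α = 16.698500·cos 22.259° = 15.454145
roll angle φ = 16.406° = 0.28633872 rad
x = r_b·(cos φ + φ·sin φ) = 15.454145·(0.95928440 + 0.28633872·0.28244191) = 16.074759
y = r_b·(sin φ − φ·cos φ) = 15.454145·(0.28244191 − 0.28633872·0.95928440) = 0.119950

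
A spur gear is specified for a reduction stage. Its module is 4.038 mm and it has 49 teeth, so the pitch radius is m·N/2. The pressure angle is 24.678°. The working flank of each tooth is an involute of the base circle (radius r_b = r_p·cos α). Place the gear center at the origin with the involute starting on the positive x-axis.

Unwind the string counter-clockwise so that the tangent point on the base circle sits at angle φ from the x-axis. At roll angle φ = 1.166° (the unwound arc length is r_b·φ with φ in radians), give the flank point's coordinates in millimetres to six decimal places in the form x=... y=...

pitch radius r_p = m·N/2 = 4.038·49/2 = 98.931000
base radius r_b = r_p·cos α = 98.931000·cos 24.678° = 89.895489
roll angle φ = 1.166° = 0.02035054 rad
x = r_b·(cos φ + φ·sin φ) = 89.895489·(0.99979293 + 0.02035054·0.02034913) = 89.914102
y = r_b·(sin φ − φ·cos φ) = 89.895489·(0.02034913 − 0.02035054·0.99979293) = 0.000253

x=89.914102 y=0.000253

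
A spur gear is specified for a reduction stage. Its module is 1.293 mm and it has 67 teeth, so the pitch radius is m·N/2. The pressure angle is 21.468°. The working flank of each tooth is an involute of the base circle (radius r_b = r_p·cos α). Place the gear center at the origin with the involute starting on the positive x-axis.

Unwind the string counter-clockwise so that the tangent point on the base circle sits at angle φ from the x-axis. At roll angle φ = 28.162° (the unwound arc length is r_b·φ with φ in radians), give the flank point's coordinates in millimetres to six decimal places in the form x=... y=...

pitch radius r_p = m·N/2 = 1.293·67/2 = 43.315500
base radius r_b = r_p·cos α = 43.315500·cos 21.468° = 40.310362
roll angle φ = 28.162° = 0.49151962 rad
x = r_b·(cos φ + φ·sin φ) = 40.310362·(0.88161667 + 0.49151962·0.47196616) = 44.889510
y = r_b·(sin φ − φ·cos φ) = 40.310362·(0.47196616 − 0.49151962·0.88161667) = 1.557361

x=44.889510 y=1.557361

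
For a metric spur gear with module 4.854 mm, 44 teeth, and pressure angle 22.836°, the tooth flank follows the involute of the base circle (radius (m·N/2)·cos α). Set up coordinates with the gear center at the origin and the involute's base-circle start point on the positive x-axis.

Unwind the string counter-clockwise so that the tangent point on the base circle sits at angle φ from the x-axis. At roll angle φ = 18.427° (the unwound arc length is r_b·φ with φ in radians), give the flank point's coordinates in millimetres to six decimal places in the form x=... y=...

pitch radius r_p = m·N/2 = 4.854·44/2 = 106.788000
base radius r_b = r_p·cos α = 106.788000·cos 22.836° = 98.417902
roll angle φ = 18.427° = 0.32161182 rad
x = r_b·(cos φ + φ·sin φ) = 98.417902·(0.94872716 + 0.32161182·0.31609615) = 103.376926
y = r_b·(sin φ − φ·cos φ) = 98.417902·(0.31609615 − 0.32161182·0.94872716) = 1.080066

x=103.376926 y=1.080066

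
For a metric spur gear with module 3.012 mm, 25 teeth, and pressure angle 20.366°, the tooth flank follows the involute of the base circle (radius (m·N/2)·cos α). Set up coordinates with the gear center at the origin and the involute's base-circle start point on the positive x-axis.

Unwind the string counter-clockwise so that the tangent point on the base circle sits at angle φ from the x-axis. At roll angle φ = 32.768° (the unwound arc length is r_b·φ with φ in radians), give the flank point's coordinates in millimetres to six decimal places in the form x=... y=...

pitch radius r_p = m·N/2 = 3.012·25/2 = 37.650000
base radius r_b = r_p·cos α = 37.650000·cos 20.366° = 35.296448
roll angle φ = 32.768° = 0.57190949 rad
x = r_b·(cos φ + φ·sin φ) = 35.296448·(0.84086902 + 0.57190949·0.54123866) = 40.605336
y = r_b·(sin φ − φ·cos φ) = 35.296448·(0.54123866 − 0.57190949·0.84086902) = 2.129706

x=40.605336 y=2.129706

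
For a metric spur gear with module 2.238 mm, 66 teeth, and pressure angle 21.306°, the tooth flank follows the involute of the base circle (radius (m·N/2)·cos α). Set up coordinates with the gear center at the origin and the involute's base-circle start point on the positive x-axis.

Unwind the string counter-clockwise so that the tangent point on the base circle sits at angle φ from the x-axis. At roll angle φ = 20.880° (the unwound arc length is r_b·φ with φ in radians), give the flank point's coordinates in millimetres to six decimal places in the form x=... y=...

pitch radius r_p = m·N/2 = 2.238·66/2 = 73.854000
base radius r_b = r_p·cos α = 73.854000·cos 21.306° = 68.806314
roll angle φ = 20.880° = 0.36442475 rad
x = r_b·(cos φ + φ·sin φ) = 68.806314·(0.93432894 + 0.36442475·0.35641188) = 73.224660
y = r_b·(sin φ − φ·cos φ) = 68.806314·(0.35641188 − 0.36442475·0.93432894) = 1.095348

x=73.224660 y=1.095348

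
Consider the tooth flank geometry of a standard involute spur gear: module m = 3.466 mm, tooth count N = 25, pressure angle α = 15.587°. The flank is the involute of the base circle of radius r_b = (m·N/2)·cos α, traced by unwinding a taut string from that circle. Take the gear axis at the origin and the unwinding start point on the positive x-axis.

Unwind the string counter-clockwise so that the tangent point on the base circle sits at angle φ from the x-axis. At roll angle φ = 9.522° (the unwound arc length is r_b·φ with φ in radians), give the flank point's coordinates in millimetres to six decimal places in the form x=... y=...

pitch radius r_p = m·N/2 = 3.466·25/2 = 43.325000
base radius r_b = r_p·cos α = 43.325000·cos 15.587° = 41.731661
roll angle φ = 9.522° = 0.16619025 rad
x = r_b·(cos φ + φ·sin φ) = 41.731661·(0.98622216 + 0.16619025·0.16542630) = 42.303985
y = r_b·(sin φ − φ·cos φ) = 41.731661·(0.16542630 − 0.16619025·0.98622216) = 0.063674

x=42.303985 y=0.063674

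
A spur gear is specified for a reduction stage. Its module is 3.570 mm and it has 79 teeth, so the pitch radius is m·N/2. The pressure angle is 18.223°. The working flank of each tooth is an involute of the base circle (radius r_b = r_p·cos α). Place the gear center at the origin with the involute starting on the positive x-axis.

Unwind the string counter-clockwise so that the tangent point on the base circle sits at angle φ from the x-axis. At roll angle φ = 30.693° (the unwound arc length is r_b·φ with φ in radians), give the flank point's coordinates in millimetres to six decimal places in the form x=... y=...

pitch radius r_p = m·N/2 = 3.570·79/2 = 141.015000
base radius r_b = r_p·cos α = 141.015000·cos 18.223° = 133.942618
roll angle φ = 30.693° = 0.53569391 rad
x = r_b·(cos φ + φ·sin φ) = 133.942618·(0.85991464 + 0.53569391·0.51043786) = 151.804280
y = r_b·(sin φ − φ·cos φ) = 133.942618·(0.51043786 − 0.53569391·0.85991464) = 6.668578

x=151.804280 y=6.668578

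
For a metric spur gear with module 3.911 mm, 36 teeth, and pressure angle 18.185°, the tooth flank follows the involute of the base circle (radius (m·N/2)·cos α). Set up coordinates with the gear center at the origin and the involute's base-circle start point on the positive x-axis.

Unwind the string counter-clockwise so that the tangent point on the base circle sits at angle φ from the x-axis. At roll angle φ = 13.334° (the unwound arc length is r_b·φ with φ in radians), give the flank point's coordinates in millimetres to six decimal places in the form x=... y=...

pitch radius r_p = m·N/2 = 3.911·36/2 = 70.398000
base radius r_b = r_p·cos α = 70.398000·cos 18.185° = 66.881887
roll angle φ = 13.334° = 0.23272220 rad
x = r_b·(cos φ + φ·sin φ) = 66.881887·(0.97304219 + 0.23272220·0.23062719) = 68.668586
y = r_b·(sin φ − φ·cos φ) = 66.881887·(0.23062719 − 0.23272220·0.97304219) = 0.279477

x=68.668586 y=0.279477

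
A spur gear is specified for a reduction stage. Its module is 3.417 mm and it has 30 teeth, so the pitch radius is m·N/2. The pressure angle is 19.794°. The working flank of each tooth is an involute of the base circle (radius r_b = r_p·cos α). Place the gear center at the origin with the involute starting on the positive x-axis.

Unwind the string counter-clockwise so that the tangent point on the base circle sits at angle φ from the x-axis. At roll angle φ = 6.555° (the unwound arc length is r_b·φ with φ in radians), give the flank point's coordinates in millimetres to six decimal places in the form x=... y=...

pitch radius r_p = m·N/2 = 3.417·30/2 = 51.255000
base radius r_b = r_p·cos α = 51.255000·cos 19.794° = 48.226662
roll angle φ = 6.555° = 0.11440633 rad
x = r_b·(cos φ + φ·sin φ) = 48.226662·(0.99346273 + 0.11440633·0.11415692) = 48.541244
y = r_b·(sin φ − φ·cos φ) = 48.226662·(0.11415692 − 0.11440633·0.99346273) = 0.024041

x=48.541244 y=0.024041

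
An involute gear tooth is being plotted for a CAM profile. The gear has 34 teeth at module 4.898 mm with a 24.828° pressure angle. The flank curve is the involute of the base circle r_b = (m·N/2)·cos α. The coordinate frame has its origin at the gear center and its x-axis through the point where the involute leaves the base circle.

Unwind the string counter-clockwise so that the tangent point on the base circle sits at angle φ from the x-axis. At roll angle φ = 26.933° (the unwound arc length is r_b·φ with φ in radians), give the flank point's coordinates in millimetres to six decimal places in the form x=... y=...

pitch radius r_p = m·N/2 = 4.898·34/2 = 83.266000
base radius r_b = r_p·cos α = 83.266000·cos 24.828° = 75.569922
roll angle φ = 26.933° = 0.47006953 rad
x = r_b·(cos φ + φ·sin φ) = 75.569922·(0.89153680 + 0.47006953·0.45294827) = 83.463501
y = r_b·(sin φ − φ·cos φ) = 75.569922·(0.45294827 − 0.47006953·0.89153680) = 2.559099

x=83.463501 y=2.559099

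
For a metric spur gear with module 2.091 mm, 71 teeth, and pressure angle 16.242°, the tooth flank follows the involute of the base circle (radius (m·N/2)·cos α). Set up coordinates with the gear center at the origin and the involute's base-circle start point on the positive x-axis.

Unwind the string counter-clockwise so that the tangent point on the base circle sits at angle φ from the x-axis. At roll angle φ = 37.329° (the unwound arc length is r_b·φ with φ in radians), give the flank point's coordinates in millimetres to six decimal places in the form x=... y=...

x=84.825798 y=6.295004

pitch radius r_p = m·N/2 = 2.091·71/2 = 74.230500
base radius r_b = r_p·cos α = 74.230500·cos 16.242° = 71.267880
roll angle φ = 37.329° = 0.65151396 rad
x = r_b·(cos φ + φ·sin φ) = 71.267880·(0.79516666 + 0.65151396·0.60639095) = 84.825798
y = r_b·(sin φ − φ·cos φ) = 71.267880·(0.60639095 − 0.65151396·0.79516666) = 6.295004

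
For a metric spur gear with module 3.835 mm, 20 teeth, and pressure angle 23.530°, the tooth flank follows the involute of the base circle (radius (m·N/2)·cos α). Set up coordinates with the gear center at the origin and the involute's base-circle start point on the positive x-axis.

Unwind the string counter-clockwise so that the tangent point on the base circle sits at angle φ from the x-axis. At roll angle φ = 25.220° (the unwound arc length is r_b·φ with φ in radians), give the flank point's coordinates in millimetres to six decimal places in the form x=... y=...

x=38.404287 y=0.980330

pitch radius r_p = m·N/2 = 3.835·20/2 = 38.350000
base radius r_b = r_p·cos α = 38.350000·cos 23.530° = 35.161242
roll angle φ = 25.220° = 0.44017204 rad
x = r_b·(cos φ + φ·sin φ) = 35.161242·(0.90467837 + 0.44017204·0.42609511) = 38.404287
y = r_b·(sin φ − φ·cos φ) = 35.161242·(0.42609511 − 0.44017204·0.90467837) = 0.980330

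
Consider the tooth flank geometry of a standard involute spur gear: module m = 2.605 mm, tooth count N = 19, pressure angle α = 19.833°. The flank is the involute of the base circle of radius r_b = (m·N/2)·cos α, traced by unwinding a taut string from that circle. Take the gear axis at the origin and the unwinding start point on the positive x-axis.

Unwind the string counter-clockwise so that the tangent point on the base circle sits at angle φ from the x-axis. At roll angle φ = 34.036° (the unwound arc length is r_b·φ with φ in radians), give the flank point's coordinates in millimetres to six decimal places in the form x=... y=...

x=27.031789 y=1.569996

pitch radius r_p = m·N/2 = 2.605·19/2 = 24.747500
base radius r_b = r_p·cos α = 24.747500·cos 19.833° = 23.279615
roll angle φ = 34.036° = 0.59404026 rad
x = r_b·(cos φ + φ·sin φ) = 23.279615·(0.82868606 + 0.59404026·0.55971369) = 27.031789
y = r_b·(sin φ − φ·cos φ) = 23.279615·(0.55971369 − 0.59404026·0.82868606) = 1.569996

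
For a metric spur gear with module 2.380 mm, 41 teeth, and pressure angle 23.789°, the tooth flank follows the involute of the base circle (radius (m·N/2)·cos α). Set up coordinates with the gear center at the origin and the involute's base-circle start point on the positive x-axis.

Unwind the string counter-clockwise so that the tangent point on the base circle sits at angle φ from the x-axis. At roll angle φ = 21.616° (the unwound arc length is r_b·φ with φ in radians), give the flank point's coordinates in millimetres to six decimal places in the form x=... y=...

pitch radius r_p = m·N/2 = 2.380·41/2 = 48.790000
base radius r_b = r_p·cos α = 48.790000·cos 23.789° = 44.644661
roll angle φ = 21.616° = 0.37727037 rad
x = r_b·(cos φ + φ·sin φ) = 44.644661·(0.92967365 + 0.37727037·0.36838418) = 47.709700
y = r_b·(sin φ − φ·cos φ) = 44.644661·(0.36838418 − 0.37727037·0.92967365) = 0.787793

x=47.709700 y=0.787793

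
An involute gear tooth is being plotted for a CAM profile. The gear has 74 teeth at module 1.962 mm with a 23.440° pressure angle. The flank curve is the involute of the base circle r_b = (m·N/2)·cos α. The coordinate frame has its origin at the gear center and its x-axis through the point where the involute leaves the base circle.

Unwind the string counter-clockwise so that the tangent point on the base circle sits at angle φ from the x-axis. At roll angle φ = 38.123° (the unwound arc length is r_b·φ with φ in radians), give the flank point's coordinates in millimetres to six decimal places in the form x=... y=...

pitch radius r_p = m·N/2 = 1.962·74/2 = 72.594000
base radius r_b = r_p·cos α = 72.594000·cos 23.440° = 66.603336
roll angle φ = 38.123° = 0.66537187 rad
x = r_b·(cos φ + φ·sin φ) = 66.603336·(0.78668726 + 0.66537187·0.61735172) = 79.754546
y = r_b·(sin φ − φ·cos φ) = 66.603336·(0.61735172 − 0.66537187·0.78668726) = 6.254862

x=79.754546 y=6.254862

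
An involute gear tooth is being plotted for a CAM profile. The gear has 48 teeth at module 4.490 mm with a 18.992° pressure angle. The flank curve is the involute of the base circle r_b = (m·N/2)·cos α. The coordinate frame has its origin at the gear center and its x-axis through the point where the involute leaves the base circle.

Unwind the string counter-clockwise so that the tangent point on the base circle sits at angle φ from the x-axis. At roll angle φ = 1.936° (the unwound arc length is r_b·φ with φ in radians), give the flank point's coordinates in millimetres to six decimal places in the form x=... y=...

x=101.952131 y=0.001310

pitch radius r_p = m·N/2 = 4.490·48/2 = 107.760000
base radius r_b = r_p·cos α = 107.760000·cos 18.992° = 101.893979
roll angle φ = 1.936° = 0.03378957 rad
x = r_b·(cos φ + φ·sin φ) = 101.893979·(0.99942919 + 0.03378957·0.03378314) = 101.952131
y = r_b·(sin φ − φ·cos φ) = 101.893979·(0.03378314 − 0.03378957·0.99942919) = 0.001310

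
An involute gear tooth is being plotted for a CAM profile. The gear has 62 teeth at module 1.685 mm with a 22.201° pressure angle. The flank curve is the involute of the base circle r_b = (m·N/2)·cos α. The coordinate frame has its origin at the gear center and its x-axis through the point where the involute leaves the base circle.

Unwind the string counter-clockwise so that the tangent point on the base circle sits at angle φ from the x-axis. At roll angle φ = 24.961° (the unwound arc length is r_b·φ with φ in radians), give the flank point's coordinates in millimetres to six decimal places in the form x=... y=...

pitch radius r_p = m·N/2 = 1.685·62/2 = 52.235000
base radius r_b = r_p·cos α = 52.235000·cos 22.201° = 48.362506
roll angle φ = 24.961° = 0.43565163 rad
x = r_b·(cos φ + φ·sin φ) = 48.362506·(0.90659524 + 0.43565163·0.42200126) = 52.736448
y = r_b·(sin φ − φ·cos φ) = 48.362506·(0.42200126 − 0.43565163·0.90659524) = 1.307798

x=52.736448 y=1.307798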